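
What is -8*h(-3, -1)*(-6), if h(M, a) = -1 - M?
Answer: 96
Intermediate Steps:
-8*h(-3, -1)*(-6) = -8*(-1 - 1*(-3))*(-6) = -8*(-1 + 3)*(-6) = -8*2*(-6) = -16*(-6) = 96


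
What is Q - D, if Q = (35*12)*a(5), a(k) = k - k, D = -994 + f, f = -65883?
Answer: 66877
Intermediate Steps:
D = -66877 (D = -994 - 65883 = -66877)
a(k) = 0
Q = 0 (Q = (35*12)*0 = 420*0 = 0)
Q - D = 0 - 1*(-66877) = 0 + 66877 = 66877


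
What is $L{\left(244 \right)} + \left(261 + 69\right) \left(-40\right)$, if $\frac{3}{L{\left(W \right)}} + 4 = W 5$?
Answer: $- \frac{16051197}{1216} \approx -13200.0$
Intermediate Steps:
$L{\left(W \right)} = \frac{3}{-4 + 5 W}$ ($L{\left(W \right)} = \frac{3}{-4 + W 5} = \frac{3}{-4 + 5 W}$)
$L{\left(244 \right)} + \left(261 + 69\right) \left(-40\right) = \frac{3}{-4 + 5 \cdot 244} + \left(261 + 69\right) \left(-40\right) = \frac{3}{-4 + 1220} + 330 \left(-40\right) = \frac{3}{1216} - 13200 = - \frac{16051197}{1216}$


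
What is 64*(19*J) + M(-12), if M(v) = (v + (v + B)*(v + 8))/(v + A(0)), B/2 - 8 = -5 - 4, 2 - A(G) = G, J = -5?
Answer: -30422/5 ≈ -6084.4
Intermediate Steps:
A(G) = 2 - G
B = -2 (B = 16 + 2*(-5 - 4) = 16 + 2*(-9) = 16 - 18 = -2)
M(v) = (v + (-2 + v)*(8 + v))/(2 + v) (M(v) = (v + (v - 2)*(v + 8))/(v + (2 - 1*0)) = (v + (-2 + v)*(8 + v))/(v + (2 + 0)) = (v + (-2 + v)*(8 + v))/(v + 2) = (v + (-2 + v)*(8 + v))/(2 + v))
64*(19*J) + M(-12) = 64*(19*(-5)) + (-16 + (-12)² + 7*(-12))/(2 - 12) = 64*(-95) + (-16 + 144 - 84)/(-10) = -6080 - ⅒*44 = -6080 - 22/5 = -30422/5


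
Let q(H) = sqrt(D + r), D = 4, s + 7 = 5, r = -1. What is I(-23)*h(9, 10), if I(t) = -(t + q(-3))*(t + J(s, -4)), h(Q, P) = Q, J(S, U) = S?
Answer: -5175 + 225*sqrt(3) ≈ -4785.3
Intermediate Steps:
s = -2 (s = -7 + 5 = -2)
q(H) = sqrt(3) (q(H) = sqrt(4 - 1) = sqrt(3))
I(t) = -(-2 + t)*(t + sqrt(3)) (I(t) = -(t + sqrt(3))*(t - 2) = -(t + sqrt(3))*(-2 + t) = -(-2 + t)*(t + sqrt(3)))
I(-23)*h(9, 10) = (-1*(-23)**2 + 2*(-23) + 2*sqrt(3) - 1*(-23)*sqrt(3))*9 = (-1*529 - 46 + 2*sqrt(3) + 23*sqrt(3))*9 = (-529 - 46 + 2*sqrt(3) + 23*sqrt(3))*9 = (-575 + 25*sqrt(3))*9 = -5175 + 225*sqrt(3)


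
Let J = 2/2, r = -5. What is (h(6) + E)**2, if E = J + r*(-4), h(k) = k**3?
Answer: 56169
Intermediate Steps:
J = 1 (J = 2*(1/2) = 1)
E = 21 (E = 1 - 5*(-4) = 1 + 20 = 21)
(h(6) + E)**2 = (6**3 + 21)**2 = (216 + 21)**2 = 237**2 = 56169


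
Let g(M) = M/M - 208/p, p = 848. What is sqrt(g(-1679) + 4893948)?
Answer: 2*sqrt(3436775513)/53 ≈ 2212.2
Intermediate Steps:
g(M) = 40/53 (g(M) = M/M - 208/848 = 1 - 208*1/848 = 1 - 13/53 = 40/53)
sqrt(g(-1679) + 4893948) = sqrt(40/53 + 4893948) = sqrt(259379284/53) = 2*sqrt(3436775513)/53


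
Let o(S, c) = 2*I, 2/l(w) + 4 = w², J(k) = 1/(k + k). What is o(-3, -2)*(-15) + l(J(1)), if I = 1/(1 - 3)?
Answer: 217/15 ≈ 14.467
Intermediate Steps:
I = -½ (I = 1/(-2) = -½ ≈ -0.50000)
J(k) = 1/(2*k)
l(w) = 2/(-4 + w²)
o(S, c) = -1 (o(S, c) = 2*(-½) = -1)
o(-3, -2)*(-15) + l(J(1)) = -1*(-15) + 2/(-4 + ((½)/1)²) = 15 + 2/(-4 + ((½)*1)²) = 15 + 2/(-4 + (½)²) = 15 + 2/(-4 + ¼) = 15 + 2/(-15/4) = 15 + 2*(-4/15) = 15 - 8/15 = 217/15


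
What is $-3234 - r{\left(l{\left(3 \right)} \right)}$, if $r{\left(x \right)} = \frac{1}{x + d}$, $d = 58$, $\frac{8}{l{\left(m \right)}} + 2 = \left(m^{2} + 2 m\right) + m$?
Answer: $- \frac{378380}{117} \approx -3234.0$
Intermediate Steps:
$l{\left(m \right)} = \frac{8}{-2 + m^{2} + 3 m}$ ($l{\left(m \right)} = \frac{8}{-2 + \left(\left(m^{2} + 2 m\right) + m\right)} = \frac{8}{-2 + \left(m^{2} + 3 m\right)} = \frac{8}{-2 + m^{2} + 3 m}$)
$r{\left(x \right)} = \frac{1}{58 + x}$ ($r{\left(x \right)} = \frac{1}{x + 58} = \frac{1}{58 + x}$)
$-3234 - r{\left(l{\left(3 \right)} \right)} = -3234 - \frac{1}{58 + \frac{8}{-2 + 3^{2} + 3 \cdot 3}} = -3234 - \frac{1}{58 + \frac{8}{-2 + 9 + 9}} = -3234 - \frac{1}{58 + \frac{8}{16}} = -3234 - \frac{1}{58 + 8 \cdot \frac{1}{16}} = -3234 - \frac{1}{58 + \frac{1}{2}} = -3234 - \frac{1}{\frac{117}{2}} = -3234 - \frac{2}{117} = - \frac{378380}{117}$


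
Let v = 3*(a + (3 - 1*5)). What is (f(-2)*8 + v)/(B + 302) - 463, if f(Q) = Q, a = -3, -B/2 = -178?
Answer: -304685/658 ≈ -463.05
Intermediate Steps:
B = 356 (B = -2*(-178) = 356)
v = -15 (v = 3*(-3 + (3 - 1*5)) = 3*(-3 + (3 - 5)) = 3*(-3 - 2) = 3*(-5) = -15)
(f(-2)*8 + v)/(B + 302) - 463 = (-2*8 - 15)/(356 + 302) - 463 = (-16 - 15)/658 - 463 = -31*1/658 - 463 = -31/658 - 463 = -304685/658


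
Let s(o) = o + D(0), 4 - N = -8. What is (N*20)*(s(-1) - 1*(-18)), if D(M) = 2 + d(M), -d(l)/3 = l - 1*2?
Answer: 6000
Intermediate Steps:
d(l) = 6 - 3*l (d(l) = -3*(l - 1*2) = -3*(l - 2) = -3*(-2 + l) = 6 - 3*l)
N = 12 (N = 4 - 1*(-8) = 4 + 8 = 12)
D(M) = 8 - 3*M (D(M) = 2 + (6 - 3*M) = 8 - 3*M)
s(o) = 8 + o (s(o) = o + (8 - 3*0) = o + (8 + 0) = o + 8 = 8 + o)
(N*20)*(s(-1) - 1*(-18)) = (12*20)*((8 - 1) - 1*(-18)) = 240*(7 + 18) = 240*25 = 6000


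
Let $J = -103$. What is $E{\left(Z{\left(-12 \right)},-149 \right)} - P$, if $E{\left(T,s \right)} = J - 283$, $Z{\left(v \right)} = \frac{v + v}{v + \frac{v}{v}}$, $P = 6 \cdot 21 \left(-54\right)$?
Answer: $6418$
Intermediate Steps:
$P = -6804$ ($P = 126 \left(-54\right) = -6804$)
$Z{\left(v \right)} = \frac{2 v}{1 + v}$ ($Z{\left(v \right)} = \frac{2 v}{v + 1} = \frac{2 v}{1 + v}$)
$E{\left(T,s \right)} = -386$ ($E{\left(T,s \right)} = -103 - 283 = -386$)
$E{\left(Z{\left(-12 \right)},-149 \right)} - P = -386 - -6804 = -386 + 6804 = 6418$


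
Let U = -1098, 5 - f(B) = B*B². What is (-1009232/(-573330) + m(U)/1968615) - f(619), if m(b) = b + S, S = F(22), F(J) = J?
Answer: 1784621575670602466/7524440253 ≈ 2.3718e+8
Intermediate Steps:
f(B) = 5 - B³ (f(B) = 5 - B*B² = 5 - B³)
S = 22
m(b) = 22 + b (m(b) = b + 22 = 22 + b)
(-1009232/(-573330) + m(U)/1968615) - f(619) = (-1009232/(-573330) + (22 - 1098)/1968615) - (5 - 1*619³) = (-1009232*(-1/573330) - 1076*1/1968615) - (5 - 1*237176659) = (504616/286665 - 1076/1968615) - (5 - 237176659) = 13241149004/7524440253 - 1*(-237176654) = 13241149004/7524440253 + 237176654 = 1784621575670602466/7524440253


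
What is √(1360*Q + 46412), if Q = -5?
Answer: 2*√9903 ≈ 199.03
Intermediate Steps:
√(1360*Q + 46412) = √(1360*(-5) + 46412) = √(-6800 + 46412) = √39612 = 2*√9903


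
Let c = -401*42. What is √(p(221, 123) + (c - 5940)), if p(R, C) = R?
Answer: I*√22561 ≈ 150.2*I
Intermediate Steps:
c = -16842
√(p(221, 123) + (c - 5940)) = √(221 + (-16842 - 5940)) = √(221 - 22782) = √(-22561) = I*√22561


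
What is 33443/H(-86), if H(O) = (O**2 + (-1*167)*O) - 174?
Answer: 33443/21584 ≈ 1.5494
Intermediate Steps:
H(O) = -174 + O**2 - 167*O (H(O) = (O**2 - 167*O) - 174 = -174 + O**2 - 167*O)
33443/H(-86) = 33443/(-174 + (-86)**2 - 167*(-86)) = 33443/(-174 + 7396 + 14362) = 33443/21584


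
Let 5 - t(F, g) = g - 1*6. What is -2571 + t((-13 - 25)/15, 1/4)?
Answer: -10241/4 ≈ -2560.3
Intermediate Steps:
t(F, g) = 11 - g (t(F, g) = 5 - (g - 1*6) = 5 - (g - 6) = 5 - (-6 + g) = 5 + (6 - g) = 11 - g)
-2571 + t((-13 - 25)/15, 1/4) = -2571 + (11 - 1/4) = -2571 + (11 - 1*¼) = -2571 + (11 - ¼) = -2571 + 43/4 = -10241/4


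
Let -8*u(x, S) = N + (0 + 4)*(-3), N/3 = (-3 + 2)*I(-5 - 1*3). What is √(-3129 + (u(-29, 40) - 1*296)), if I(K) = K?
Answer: I*√13706/2 ≈ 58.536*I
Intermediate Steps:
N = 24 (N = 3*((-3 + 2)*(-5 - 1*3)) = 3*(-(-5 - 3)) = 3*(-1*(-8)) = 3*8 = 24)
u(x, S) = -3/2 (u(x, S) = -(24 + (0 + 4)*(-3))/8 = -(24 + 4*(-3))/8 = -(24 - 12)/8 = -⅛*12 = -3/2)
√(-3129 + (u(-29, 40) - 1*296)) = √(-3129 + (-3/2 - 1*296)) = √(-3129 + (-3/2 - 296)) = √(-3129 - 595/2) = √(-6853/2) = I*√13706/2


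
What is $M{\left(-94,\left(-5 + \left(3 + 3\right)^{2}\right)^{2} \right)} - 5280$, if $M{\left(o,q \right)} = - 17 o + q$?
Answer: $-2721$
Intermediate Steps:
$M{\left(o,q \right)} = q - 17 o$
$M{\left(-94,\left(-5 + \left(3 + 3\right)^{2}\right)^{2} \right)} - 5280 = \left(\left(-5 + \left(3 + 3\right)^{2}\right)^{2} - -1598\right) - 5280 = \left(\left(-5 + 6^{2}\right)^{2} + 1598\right) - 5280 = \left(\left(-5 + 36\right)^{2} + 1598\right) - 5280 = \left(31^{2} + 1598\right) - 5280 = \left(961 + 1598\right) - 5280 = 2559 - 5280 = -2721$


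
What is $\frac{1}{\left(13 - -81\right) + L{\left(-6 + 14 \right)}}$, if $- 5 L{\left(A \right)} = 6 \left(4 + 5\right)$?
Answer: $\frac{5}{416} \approx 0.012019$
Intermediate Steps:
$L{\left(A \right)} = - \frac{54}{5}$ ($L{\left(A \right)} = - \frac{6 \left(4 + 5\right)}{5} = - \frac{6 \cdot 9}{5} = \left(- \frac{1}{5}\right) 54 = - \frac{54}{5}$)
$\frac{1}{\left(13 - -81\right) + L{\left(-6 + 14 \right)}} = \frac{1}{\left(13 - -81\right) - \frac{54}{5}} = \frac{1}{\left(13 + 81\right) - \frac{54}{5}} = \frac{1}{94 - \frac{54}{5}} = \frac{1}{\frac{416}{5}} = \frac{5}{416}$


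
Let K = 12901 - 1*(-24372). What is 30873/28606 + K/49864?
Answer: 1302841355/713204792 ≈ 1.8267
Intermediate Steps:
K = 37273 (K = 12901 + 24372 = 37273)
30873/28606 + K/49864 = 30873/28606 + 37273/49864 = 1302841355/713204792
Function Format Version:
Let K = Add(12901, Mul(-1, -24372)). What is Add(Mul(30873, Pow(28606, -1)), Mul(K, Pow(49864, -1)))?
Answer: Rational(1302841355, 713204792) ≈ 1.8267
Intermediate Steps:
K = 37273 (K = Add(12901, 24372) = 37273)
Add(Mul(30873, Pow(28606, -1)), Mul(K, Pow(49864, -1))) = Add(Mul(30873, Pow(28606, -1)), Mul(37273, Pow(49864, -1))) = Add(Mul(30873, Rational(1, 28606)), Mul(37273, Rational(1, 49864))) = Add(Rational(30873, 28606), Rational(37273, 49864)) = Rational(1302841355, 713204792)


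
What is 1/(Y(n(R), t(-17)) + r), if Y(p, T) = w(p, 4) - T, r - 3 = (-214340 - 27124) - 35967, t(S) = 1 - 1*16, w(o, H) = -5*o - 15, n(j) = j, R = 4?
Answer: -1/277448 ≈ -3.6043e-6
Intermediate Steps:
w(o, H) = -15 - 5*o
t(S) = -15 (t(S) = 1 - 16 = -15)
r = -277428 (r = 3 + ((-214340 - 27124) - 35967) = 3 + (-241464 - 35967) = 3 - 277431 = -277428)
Y(p, T) = -15 - T - 5*p (Y(p, T) = (-15 - 5*p) - T = -15 - T - 5*p)
1/(Y(n(R), t(-17)) + r) = 1/((-15 - 1*(-15) - 5*4) - 277428) = 1/((-15 + 15 - 20) - 277428) = 1/(-20 - 277428) = 1/(-277448) = -1/277448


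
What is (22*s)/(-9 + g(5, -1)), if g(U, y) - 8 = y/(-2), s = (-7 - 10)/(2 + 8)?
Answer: 374/5 ≈ 74.800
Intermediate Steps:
s = -17/10 ≈ -1.7000
g(U, y) = 8 - y/2 (g(U, y) = 8 + y/(-2) = 8 + y*(-½) = 8 - y/2)
(22*s)/(-9 + g(5, -1)) = (22*(-17/10))/(-9 + (8 - ½*(-1))) = -187/(5*(-9 + (8 + ½))) = -187/(5*(-9 + 17/2)) = -187/(5*(-½)) = -187/5*(-2) = 374/5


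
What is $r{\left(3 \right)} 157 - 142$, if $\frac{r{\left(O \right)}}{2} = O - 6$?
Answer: $-1084$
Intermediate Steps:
$r{\left(O \right)} = -12 + 2 O$ ($r{\left(O \right)} = 2 \left(O - 6\right) = 2 \left(-6 + O\right) = -12 + 2 O$)
$r{\left(3 \right)} 157 - 142 = \left(-12 + 2 \cdot 3\right) 157 - 142 = \left(-12 + 6\right) 157 - 142 = \left(-6\right) 157 - 142 = -942 - 142 = -1084$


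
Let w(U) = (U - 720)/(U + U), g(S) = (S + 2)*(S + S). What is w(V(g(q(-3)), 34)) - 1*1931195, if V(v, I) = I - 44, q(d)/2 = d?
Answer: -3862317/2 ≈ -1.9312e+6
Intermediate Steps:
q(d) = 2*d
g(S) = 2*S*(2 + S) (g(S) = (2 + S)*(2*S) = 2*S*(2 + S))
V(v, I) = -44 + I
w(U) = (-720 + U)/(2*U) (w(U) = (-720 + U)/((2*U)) = (-720 + U)*(1/(2*U)) = (-720 + U)/(2*U))
w(V(g(q(-3)), 34)) - 1*1931195 = (-720 + (-44 + 34))/(2*(-44 + 34)) - 1*1931195 = (1/2)*(-720 - 10)/(-10) - 1931195 = (1/2)*(-1/10)*(-730) - 1931195 = 73/2 - 1931195 = -3862317/2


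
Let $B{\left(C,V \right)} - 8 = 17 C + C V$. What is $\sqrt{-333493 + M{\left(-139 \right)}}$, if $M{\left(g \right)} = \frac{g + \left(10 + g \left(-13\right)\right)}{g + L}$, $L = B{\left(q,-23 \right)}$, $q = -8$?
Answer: $\frac{3 i \sqrt{255285839}}{83} \approx 577.51 i$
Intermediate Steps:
$B{\left(C,V \right)} = 8 + 17 C + C V$ ($B{\left(C,V \right)} = 8 + \left(17 C + C V\right) = 8 + 17 C + C V$)
$L = 56$ ($L = 8 + 17 \left(-8\right) - -184 = 8 - 136 + 184 = 56$)
$M{\left(g \right)} = \frac{10 - 12 g}{56 + g}$ ($M{\left(g \right)} = \frac{g + \left(10 + g \left(-13\right)\right)}{g + 56} = \frac{g - \left(-10 + 13 g\right)}{56 + g} = \frac{10 - 12 g}{56 + g}$)
$\sqrt{-333493 + M{\left(-139 \right)}} = \sqrt{-333493 + \frac{2 \left(5 - -834\right)}{56 - 139}} = \sqrt{-333493 + \frac{2 \left(5 + 834\right)}{-83}} = \sqrt{-333493 + 2 \left(- \frac{1}{83}\right) 839} = \sqrt{-333493 - \frac{1678}{83}} = \sqrt{- \frac{27681597}{83}} = \frac{3 i \sqrt{255285839}}{83}$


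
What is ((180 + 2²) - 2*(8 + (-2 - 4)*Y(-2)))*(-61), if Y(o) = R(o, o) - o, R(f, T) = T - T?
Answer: -11712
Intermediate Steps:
R(f, T) = 0
Y(o) = -o (Y(o) = 0 - o = -o)
((180 + 2²) - 2*(8 + (-2 - 4)*Y(-2)))*(-61) = ((180 + 2²) - 2*(8 + (-2 - 4)*(-1*(-2))))*(-61) = ((180 + 4) - 2*(8 - 6*2))*(-61) = (184 - 2*(8 - 12))*(-61) = (184 - 2*(-4))*(-61) = (184 + 8)*(-61) = 192*(-61) = -11712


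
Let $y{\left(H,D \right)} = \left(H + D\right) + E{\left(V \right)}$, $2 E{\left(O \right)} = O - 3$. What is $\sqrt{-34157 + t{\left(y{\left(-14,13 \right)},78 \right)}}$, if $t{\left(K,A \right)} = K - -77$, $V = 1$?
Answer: $i \sqrt{34082} \approx 184.61 i$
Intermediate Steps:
$E{\left(O \right)} = - \frac{3}{2} + \frac{O}{2}$ ($E{\left(O \right)} = \frac{O - 3}{2} = \frac{-3 + O}{2} = - \frac{3}{2} + \frac{O}{2}$)
$y{\left(H,D \right)} = -1 + D + H$ ($y{\left(H,D \right)} = \left(H + D\right) + \left(- \frac{3}{2} + \frac{1}{2} \cdot 1\right) = \left(D + H\right) + \left(- \frac{3}{2} + \frac{1}{2}\right) = \left(D + H\right) - 1 = -1 + D + H$)
$t{\left(K,A \right)} = 77 + K$ ($t{\left(K,A \right)} = K + 77 = 77 + K$)
$\sqrt{-34157 + t{\left(y{\left(-14,13 \right)},78 \right)}} = \sqrt{-34157 + \left(77 - 2\right)} = \sqrt{-34157 + 75} = \sqrt{-34082} = i \sqrt{34082}$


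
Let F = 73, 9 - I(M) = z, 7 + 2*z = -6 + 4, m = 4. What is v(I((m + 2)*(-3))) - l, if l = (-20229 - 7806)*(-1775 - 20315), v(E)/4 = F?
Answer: -619292858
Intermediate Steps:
z = -9/2 (z = -7/2 + (-6 + 4)/2 = -7/2 + (1/2)*(-2) = -7/2 - 1 = -9/2 ≈ -4.5000)
I(M) = 27/2 (I(M) = 9 - 1*(-9/2) = 9 + 9/2 = 27/2)
v(E) = 292 (v(E) = 4*73 = 292)
l = 619293150 (l = -28035*(-22090) = 619293150)
v(I((m + 2)*(-3))) - l = 292 - 1*619293150 = 292 - 619293150 = -619292858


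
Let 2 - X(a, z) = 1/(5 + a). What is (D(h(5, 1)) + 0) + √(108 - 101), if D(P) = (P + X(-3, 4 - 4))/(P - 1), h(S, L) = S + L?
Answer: 3/2 + √7 ≈ 4.1458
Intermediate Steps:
h(S, L) = L + S
X(a, z) = 2 - 1/(5 + a)
D(P) = (3/2 + P)/(-1 + P) (D(P) = (P + (9 + 2*(-3))/(5 - 3))/(P - 1) = (P + (9 - 6)/2)/(-1 + P) = (P + (½)*3)/(-1 + P) = (P + 3/2)/(-1 + P) = (3/2 + P)/(-1 + P))
(D(h(5, 1)) + 0) + √(108 - 101) = ((3/2 + (1 + 5))/(-1 + (1 + 5)) + 0) + √(108 - 101) = ((3/2 + 6)/(-1 + 6) + 0) + √7 = ((15/2)/5 + 0) + √7 = ((⅕)*(15/2) + 0) + √7 = (3/2 + 0) + √7 = 3/2 + √7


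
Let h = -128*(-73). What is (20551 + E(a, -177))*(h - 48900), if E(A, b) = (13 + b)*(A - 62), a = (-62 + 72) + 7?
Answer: -1104838636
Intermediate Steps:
a = 17 (a = 10 + 7 = 17)
E(A, b) = (-62 + A)*(13 + b) (E(A, b) = (13 + b)*(-62 + A) = (-62 + A)*(13 + b))
h = 9344
(20551 + E(a, -177))*(h - 48900) = (20551 + (-806 - 62*(-177) + 13*17 + 17*(-177)))*(9344 - 48900) = (20551 + (-806 + 10974 + 221 - 3009))*(-39556) = (20551 + 7380)*(-39556) = 27931*(-39556) = -1104838636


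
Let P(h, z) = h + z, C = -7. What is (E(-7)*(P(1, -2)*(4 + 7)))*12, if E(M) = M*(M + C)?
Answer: -12936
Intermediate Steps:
E(M) = M*(-7 + M) (E(M) = M*(M - 7) = M*(-7 + M))
(E(-7)*(P(1, -2)*(4 + 7)))*12 = ((-7*(-7 - 7))*((1 - 2)*(4 + 7)))*12 = ((-7*(-14))*(-1*11))*12 = (98*(-11))*12 = -1078*12 = -12936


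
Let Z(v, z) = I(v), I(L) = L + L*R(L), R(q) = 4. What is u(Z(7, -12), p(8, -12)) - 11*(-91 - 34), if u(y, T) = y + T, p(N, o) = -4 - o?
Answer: 1418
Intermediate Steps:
I(L) = 5*L (I(L) = L + L*4 = L + 4*L = 5*L)
Z(v, z) = 5*v
u(y, T) = T + y
u(Z(7, -12), p(8, -12)) - 11*(-91 - 34) = ((-4 - 1*(-12)) + 5*7) - 11*(-91 - 34) = ((-4 + 12) + 35) - 11*(-125) = (8 + 35) - 1*(-1375) = 43 + 1375 = 1418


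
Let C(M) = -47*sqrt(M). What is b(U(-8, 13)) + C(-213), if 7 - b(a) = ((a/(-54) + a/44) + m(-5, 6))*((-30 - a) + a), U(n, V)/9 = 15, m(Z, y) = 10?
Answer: 7129/22 - 47*I*sqrt(213) ≈ 324.05 - 685.94*I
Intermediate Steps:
U(n, V) = 135 (U(n, V) = 9*15 = 135)
b(a) = 307 + 25*a/198 (b(a) = 7 - ((a/(-54) + a/44) + 10)*((-30 - a) + a) = 7 - ((a*(-1/54) + a*(1/44)) + 10)*(-30) = 7 - ((-a/54 + a/44) + 10)*(-30) = 7 - (5*a/1188 + 10)*(-30) = 7 - (10 + 5*a/1188)*(-30) = 7 - (-300 - 25*a/198) = 7 + (300 + 25*a/198) = 307 + 25*a/198)
b(U(-8, 13)) + C(-213) = (307 + (25/198)*135) - 47*I*sqrt(213) = (307 + 375/22) - 47*I*sqrt(213) = 7129/22 - 47*I*sqrt(213)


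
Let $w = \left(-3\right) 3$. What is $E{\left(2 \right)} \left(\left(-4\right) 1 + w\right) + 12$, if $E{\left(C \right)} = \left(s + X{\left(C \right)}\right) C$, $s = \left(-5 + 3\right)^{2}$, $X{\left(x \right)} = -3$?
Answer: $-14$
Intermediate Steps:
$s = 4$ ($s = \left(-2\right)^{2} = 4$)
$w = -9$
$E{\left(C \right)} = C$ ($E{\left(C \right)} = \left(4 - 3\right) C = 1 C = C$)
$E{\left(2 \right)} \left(\left(-4\right) 1 + w\right) + 12 = 2 \left(\left(-4\right) 1 - 9\right) + 12 = 2 \left(-4 - 9\right) + 12 = 2 \left(-13\right) + 12 = -26 + 12 = -14$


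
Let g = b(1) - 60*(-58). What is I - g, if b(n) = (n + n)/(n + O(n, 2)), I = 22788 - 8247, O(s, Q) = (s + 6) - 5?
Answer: 33181/3 ≈ 11060.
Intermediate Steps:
O(s, Q) = 1 + s (O(s, Q) = (6 + s) - 5 = 1 + s)
I = 14541
b(n) = 2*n/(1 + 2*n) (b(n) = (n + n)/(n + (1 + n)) = (2*n)/(1 + 2*n) = 2*n/(1 + 2*n))
g = 10442/3 (g = 2*1/(1 + 2*1) - 60*(-58) = 2*1/(1 + 2) + 3480 = 2*1/3 + 3480 = 2*1*(1/3) + 3480 = 2/3 + 3480 = 10442/3 ≈ 3480.7)
I - g = 14541 - 1*10442/3 = 14541 - 10442/3 = 33181/3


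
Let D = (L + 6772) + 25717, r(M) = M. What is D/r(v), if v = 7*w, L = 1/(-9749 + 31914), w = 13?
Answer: 102874098/288145 ≈ 357.02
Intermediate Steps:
L = 1/22165 ≈ 4.5116e-5
v = 91 (v = 7*13 = 91)
D = 720118686/22165 (D = (1/22165 + 6772) + 25717 = 150101381/22165 + 25717 = 720118686/22165 ≈ 32489.)
D/r(v) = (720118686/22165)/91 = (720118686/22165)*(1/91) = 102874098/288145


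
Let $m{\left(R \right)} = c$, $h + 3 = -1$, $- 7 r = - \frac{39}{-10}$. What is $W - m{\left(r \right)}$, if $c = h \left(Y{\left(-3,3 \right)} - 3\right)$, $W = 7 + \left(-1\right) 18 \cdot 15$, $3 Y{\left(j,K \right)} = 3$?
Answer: $-271$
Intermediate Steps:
$r = - \frac{39}{70}$ ($r = - \frac{\left(-39\right) \frac{1}{-10}}{7} = - \frac{\left(-39\right) \left(- \frac{1}{10}\right)}{7} = \left(- \frac{1}{7}\right) \frac{39}{10} = - \frac{39}{70} \approx -0.55714$)
$Y{\left(j,K \right)} = 1$ ($Y{\left(j,K \right)} = \frac{1}{3} \cdot 3 = 1$)
$W = -263$ ($W = 7 - 270 = -263$)
$h = -4$ ($h = -3 - 1 = -4$)
$c = 8$ ($c = - 4 \left(1 - 3\right) = \left(-4\right) \left(-2\right) = 8$)
$m{\left(R \right)} = 8$
$W - m{\left(r \right)} = -263 - 8 = -271$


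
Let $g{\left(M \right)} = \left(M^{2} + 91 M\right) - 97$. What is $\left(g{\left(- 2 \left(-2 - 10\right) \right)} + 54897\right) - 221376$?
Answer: $-163816$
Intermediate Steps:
$g{\left(M \right)} = -97 + M^{2} + 91 M$
$\left(g{\left(- 2 \left(-2 - 10\right) \right)} + 54897\right) - 221376 = \left(\left(-97 + \left(- 2 \left(-2 - 10\right)\right)^{2} + 91 \left(- 2 \left(-2 - 10\right)\right)\right) + 54897\right) - 221376 = \left(\left(-97 + \left(\left(-2\right) \left(-12\right)\right)^{2} + 91 \left(\left(-2\right) \left(-12\right)\right)\right) + 54897\right) - 221376 = \left(\left(-97 + 24^{2} + 91 \cdot 24\right) + 54897\right) - 221376 = \left(\left(-97 + 576 + 2184\right) + 54897\right) - 221376 = \left(2663 + 54897\right) - 221376 = 57560 - 221376 = -163816$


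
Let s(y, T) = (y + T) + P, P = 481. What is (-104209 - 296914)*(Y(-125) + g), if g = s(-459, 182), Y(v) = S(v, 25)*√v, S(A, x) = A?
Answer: -81829092 + 250701875*I*√5 ≈ -8.1829e+7 + 5.6059e+8*I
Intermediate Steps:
Y(v) = v^(3/2) (Y(v) = v*√v = v^(3/2))
s(y, T) = 481 + T + y (s(y, T) = (y + T) + 481 = (T + y) + 481 = 481 + T + y)
g = 204 (g = 481 + 182 - 459 = 204)
(-104209 - 296914)*(Y(-125) + g) = (-104209 - 296914)*((-125)^(3/2) + 204) = -401123*(-625*I*√5 + 204) = -401123*(204 - 625*I*√5) = -81829092 + 250701875*I*√5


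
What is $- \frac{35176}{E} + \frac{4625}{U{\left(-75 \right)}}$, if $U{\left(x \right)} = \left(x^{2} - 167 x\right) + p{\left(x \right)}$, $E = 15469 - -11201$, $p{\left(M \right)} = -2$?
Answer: $- \frac{257512649}{242003580} \approx -1.0641$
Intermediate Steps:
$E = 26670$ ($E = 15469 + 11201 = 26670$)
$U{\left(x \right)} = -2 + x^{2} - 167 x$ ($U{\left(x \right)} = \left(x^{2} - 167 x\right) - 2 = -2 + x^{2} - 167 x$)
$- \frac{35176}{E} + \frac{4625}{U{\left(-75 \right)}} = - \frac{35176}{26670} + \frac{4625}{-2 + \left(-75\right)^{2} - -12525} = \left(-35176\right) \frac{1}{26670} + \frac{4625}{-2 + 5625 + 12525} = - \frac{17588}{13335} + \frac{4625}{18148} = - \frac{257512649}{242003580}$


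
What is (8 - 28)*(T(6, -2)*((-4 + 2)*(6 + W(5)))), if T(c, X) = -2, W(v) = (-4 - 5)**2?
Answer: -6960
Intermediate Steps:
W(v) = 81 (W(v) = (-9)**2 = 81)
(8 - 28)*(T(6, -2)*((-4 + 2)*(6 + W(5)))) = (8 - 28)*(-2*(-4 + 2)*(6 + 81)) = -(-40)*(-2*87) = -(-40)*(-174) = -20*348 = -6960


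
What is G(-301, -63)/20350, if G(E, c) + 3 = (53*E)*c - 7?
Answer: 1005029/20350 ≈ 49.387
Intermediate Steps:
G(E, c) = -10 + 53*E*c (G(E, c) = -3 + ((53*E)*c - 7) = -3 + (53*E*c - 7) = -3 + (-7 + 53*E*c) = -10 + 53*E*c)
G(-301, -63)/20350 = (-10 + 53*(-301)*(-63))/20350 = (-10 + 1005039)*(1/20350) = 1005029*(1/20350) = 1005029/20350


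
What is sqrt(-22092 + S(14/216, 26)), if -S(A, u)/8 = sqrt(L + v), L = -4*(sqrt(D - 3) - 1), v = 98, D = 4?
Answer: 2*sqrt(-5523 - 14*sqrt(2)) ≈ 148.9*I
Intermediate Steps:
L = 0 (L = -4*(sqrt(4 - 3) - 1) = -4*(sqrt(1) - 1) = -4*(1 - 1) = -4*0 = 0)
S(A, u) = -56*sqrt(2) (S(A, u) = -8*sqrt(0 + 98) = -56*sqrt(2))
sqrt(-22092 + S(14/216, 26)) = sqrt(-22092 - 56*sqrt(2))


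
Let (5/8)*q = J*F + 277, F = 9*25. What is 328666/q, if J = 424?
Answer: 821665/382708 ≈ 2.1470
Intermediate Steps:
F = 225
q = 765416/5 (q = 8*(424*225 + 277)/5 = 8*(95400 + 277)/5 = (8/5)*95677 = 765416/5 ≈ 1.5308e+5)
328666/q = 328666/(765416/5) = 328666*(5/765416) = 821665/382708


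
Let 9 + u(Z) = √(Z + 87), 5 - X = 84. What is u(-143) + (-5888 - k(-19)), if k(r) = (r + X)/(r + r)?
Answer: -112092/19 + 2*I*√14 ≈ -5899.6 + 7.4833*I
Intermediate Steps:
X = -79 (X = 5 - 1*84 = 5 - 84 = -79)
u(Z) = -9 + √(87 + Z) (u(Z) = -9 + √(Z + 87) = -9 + √(87 + Z))
k(r) = (-79 + r)/(2*r) (k(r) = (r - 79)/(r + r) = (-79 + r)/((2*r)) = (-79 + r)*(1/(2*r)) = (-79 + r)/(2*r))
u(-143) + (-5888 - k(-19)) = (-9 + √(87 - 143)) + (-5888 - (-79 - 19)/(2*(-19))) = (-9 + √(-56)) + (-5888 - (-1)*(-98)/(2*19)) = (-9 + 2*I*√14) + (-5888 - 1*49/19) = (-9 + 2*I*√14) + (-5888 - 49/19) = (-9 + 2*I*√14) - 111921/19 = -112092/19 + 2*I*√14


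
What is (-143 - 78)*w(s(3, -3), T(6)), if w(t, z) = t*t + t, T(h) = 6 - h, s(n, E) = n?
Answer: -2652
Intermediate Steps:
w(t, z) = t + t² (w(t, z) = t² + t = t + t²)
(-143 - 78)*w(s(3, -3), T(6)) = (-143 - 78)*(3*(1 + 3)) = -663*4 = -221*12 = -2652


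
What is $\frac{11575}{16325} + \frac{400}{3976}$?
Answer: $\frac{262761}{324541} \approx 0.80964$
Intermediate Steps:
$\frac{11575}{16325} + \frac{400}{3976} = 11575 \cdot \frac{1}{16325} + 400 \cdot \frac{1}{3976} = \frac{463}{653} + \frac{50}{497} = \frac{262761}{324541}$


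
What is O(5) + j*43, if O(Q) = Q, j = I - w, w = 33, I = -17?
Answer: -2145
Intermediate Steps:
j = -50 (j = -17 - 1*33 = -17 - 33 = -50)
O(5) + j*43 = 5 - 50*43 = 5 - 2150 = -2145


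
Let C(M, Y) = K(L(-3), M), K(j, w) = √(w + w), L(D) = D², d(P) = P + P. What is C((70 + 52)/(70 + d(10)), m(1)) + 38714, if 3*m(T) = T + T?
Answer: 38714 + √610/15 ≈ 38716.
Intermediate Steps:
d(P) = 2*P
m(T) = 2*T/3 (m(T) = (T + T)/3 = (2*T)/3 = 2*T/3)
K(j, w) = √2*√w (K(j, w) = √(2*w) = √2*√w)
C(M, Y) = √2*√M
C((70 + 52)/(70 + d(10)), m(1)) + 38714 = √2*√((70 + 52)/(70 + 2*10)) + 38714 = √2*√(122/(70 + 20)) + 38714 = √2*√(122/90) + 38714 = √2*√(122*(1/90)) + 38714 = √2*√(61/45) + 38714 = √2*(√305/15) + 38714 = √610/15 + 38714 = 38714 + √610/15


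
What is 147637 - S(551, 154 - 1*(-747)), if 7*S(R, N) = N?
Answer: 1032558/7 ≈ 1.4751e+5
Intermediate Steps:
S(R, N) = N/7
147637 - S(551, 154 - 1*(-747)) = 147637 - (154 - 1*(-747))/7 = 147637 - (154 + 747)/7 = 147637 - 901/7 = 1032558/7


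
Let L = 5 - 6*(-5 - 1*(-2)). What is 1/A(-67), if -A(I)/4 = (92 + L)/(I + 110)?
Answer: -43/460 ≈ -0.093478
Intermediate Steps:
L = 23 (L = 5 - 6*(-5 + 2) = 5 - 6*(-3) = 5 + 18 = 23)
A(I) = -460/(110 + I) (A(I) = -4*(92 + 23)/(I + 110) = -460/(110 + I))
1/A(-67) = 1/(-460/(110 - 67)) = 1/(-460/43) = -43/460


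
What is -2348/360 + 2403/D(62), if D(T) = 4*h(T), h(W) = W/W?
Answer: 106961/180 ≈ 594.23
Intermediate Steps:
h(W) = 1
D(T) = 4 (D(T) = 4*1 = 4)
-2348/360 + 2403/D(62) = -2348/360 + 2403/4 = -2348*1/360 + 2403*(1/4) = -587/90 + 2403/4 = 106961/180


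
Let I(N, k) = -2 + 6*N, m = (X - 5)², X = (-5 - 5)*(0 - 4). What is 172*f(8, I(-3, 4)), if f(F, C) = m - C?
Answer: 214140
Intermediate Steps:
X = 40 (X = -10*(-4) = 40)
m = 1225 (m = (40 - 5)² = 35² = 1225)
f(F, C) = 1225 - C
172*f(8, I(-3, 4)) = 172*(1225 - (-2 + 6*(-3))) = 172*(1225 - (-2 - 18)) = 172*(1225 - 1*(-20)) = 172*(1225 + 20) = 172*1245 = 214140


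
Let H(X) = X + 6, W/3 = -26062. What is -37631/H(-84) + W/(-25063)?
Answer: 949244261/1954914 ≈ 485.57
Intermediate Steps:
W = -78186 (W = 3*(-26062) = -78186)
H(X) = 6 + X
-37631/H(-84) + W/(-25063) = -37631/(6 - 84) - 78186/(-25063) = -37631/(-78) - 78186*(-1/25063) = -37631*(-1/78) + 78186/25063 = 37631/78 + 78186/25063 = 949244261/1954914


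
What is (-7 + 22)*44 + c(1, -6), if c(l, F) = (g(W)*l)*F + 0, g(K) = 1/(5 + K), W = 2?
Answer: 4614/7 ≈ 659.14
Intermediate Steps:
c(l, F) = F*l/7 (c(l, F) = (l/(5 + 2))*F + 0 = (l/7)*F + 0 = F*l/7 + 0 = F*l/7)
(-7 + 22)*44 + c(1, -6) = (-7 + 22)*44 + (⅐)*(-6)*1 = 15*44 - 6/7 = 660 - 6/7 = 4614/7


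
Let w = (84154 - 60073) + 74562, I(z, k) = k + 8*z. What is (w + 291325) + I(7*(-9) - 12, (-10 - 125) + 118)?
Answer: 389351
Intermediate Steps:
w = 98643 (w = 24081 + 74562 = 98643)
(w + 291325) + I(7*(-9) - 12, (-10 - 125) + 118) = (98643 + 291325) + (((-10 - 125) + 118) + 8*(7*(-9) - 12)) = 389968 + ((-135 + 118) + 8*(-63 - 12)) = 389968 + (-17 + 8*(-75)) = 389968 + (-17 - 600) = 389968 - 617 = 389351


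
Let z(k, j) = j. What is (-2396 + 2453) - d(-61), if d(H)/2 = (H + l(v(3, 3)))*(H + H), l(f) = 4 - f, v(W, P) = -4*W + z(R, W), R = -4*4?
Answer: -11655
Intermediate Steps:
R = -16
v(W, P) = -3*W (v(W, P) = -4*W + W = -3*W)
d(H) = 4*H*(13 + H) (d(H) = 2*((H + (4 - (-3)*3))*(H + H)) = 2*((H + (4 - 1*(-9)))*(2*H)) = 2*((H + (4 + 9))*(2*H)) = 2*((H + 13)*(2*H)) = 2*((13 + H)*(2*H)) = 2*(2*H*(13 + H)) = 4*H*(13 + H))
(-2396 + 2453) - d(-61) = (-2396 + 2453) - 4*(-61)*(13 - 61) = 57 - 4*(-61)*(-48) = 57 - 1*11712 = 57 - 11712 = -11655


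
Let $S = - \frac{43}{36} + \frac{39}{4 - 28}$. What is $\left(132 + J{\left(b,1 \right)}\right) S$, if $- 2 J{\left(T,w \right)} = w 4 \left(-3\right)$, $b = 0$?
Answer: $- \frac{4669}{12} \approx -389.08$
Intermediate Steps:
$J{\left(T,w \right)} = 6 w$ ($J{\left(T,w \right)} = - \frac{w 4 \left(-3\right)}{2} = - \frac{4 w \left(-3\right)}{2} = - \frac{\left(-12\right) w}{2} = 6 w$)
$S = - \frac{203}{72}$ ($S = \left(-43\right) \frac{1}{36} + \frac{39}{-24} = - \frac{43}{36} + 39 \left(- \frac{1}{24}\right) = - \frac{43}{36} - \frac{13}{8} = - \frac{203}{72} \approx -2.8194$)
$\left(132 + J{\left(b,1 \right)}\right) S = \left(132 + 6 \cdot 1\right) \left(- \frac{203}{72}\right) = \left(132 + 6\right) \left(- \frac{203}{72}\right) = 138 \left(- \frac{203}{72}\right) = - \frac{4669}{12}$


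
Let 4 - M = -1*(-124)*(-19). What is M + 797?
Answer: 3157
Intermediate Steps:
M = 2360 (M = 4 - (-1*(-124))*(-19) = 4 - 124*(-19) = 4 - 1*(-2356) = 4 + 2356 = 2360)
M + 797 = 2360 + 797 = 3157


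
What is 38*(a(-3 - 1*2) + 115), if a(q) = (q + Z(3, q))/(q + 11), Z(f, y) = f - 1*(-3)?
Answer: 13129/3 ≈ 4376.3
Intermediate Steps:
Z(f, y) = 3 + f (Z(f, y) = f + 3 = 3 + f)
a(q) = (6 + q)/(11 + q) (a(q) = (q + (3 + 3))/(q + 11) = (q + 6)/(11 + q) = (6 + q)/(11 + q))
38*(a(-3 - 1*2) + 115) = 38*((6 + (-3 - 1*2))/(11 + (-3 - 1*2)) + 115) = 38*((6 + (-3 - 2))/(11 + (-3 - 2)) + 115) = 38*((6 - 5)/(11 - 5) + 115) = 38*(1/6 + 115) = 38*((⅙)*1 + 115) = 38*(⅙ + 115) = 38*(691/6) = 13129/3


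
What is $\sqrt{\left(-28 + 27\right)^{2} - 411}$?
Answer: $i \sqrt{410} \approx 20.248 i$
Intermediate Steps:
$\sqrt{\left(-28 + 27\right)^{2} - 411} = \sqrt{\left(-1\right)^{2} - 411} = \sqrt{1 - 411} = \sqrt{-410} = i \sqrt{410}$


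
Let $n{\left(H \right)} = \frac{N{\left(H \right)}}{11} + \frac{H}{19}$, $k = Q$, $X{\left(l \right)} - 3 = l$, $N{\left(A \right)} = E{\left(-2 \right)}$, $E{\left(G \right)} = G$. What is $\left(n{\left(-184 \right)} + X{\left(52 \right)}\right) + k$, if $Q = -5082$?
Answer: $- \frac{1052705}{209} \approx -5036.9$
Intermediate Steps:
$N{\left(A \right)} = -2$
$X{\left(l \right)} = 3 + l$
$k = -5082$
$n{\left(H \right)} = - \frac{2}{11} + \frac{H}{19}$
$\left(n{\left(-184 \right)} + X{\left(52 \right)}\right) + k = \left(\left(- \frac{2}{11} + \frac{1}{19} \left(-184\right)\right) + \left(3 + 52\right)\right) - 5082 = \left(\left(- \frac{2}{11} - \frac{184}{19}\right) + 55\right) - 5082 = \left(- \frac{2062}{209} + 55\right) - 5082 = \frac{9433}{209} - 5082 = - \frac{1052705}{209}$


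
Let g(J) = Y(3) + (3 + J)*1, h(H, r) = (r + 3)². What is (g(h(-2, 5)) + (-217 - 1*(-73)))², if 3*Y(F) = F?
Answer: 5776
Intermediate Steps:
h(H, r) = (3 + r)²
Y(F) = F/3
g(J) = 4 + J (g(J) = (⅓)*3 + (3 + J)*1 = 1 + (3 + J) = 4 + J)
(g(h(-2, 5)) + (-217 - 1*(-73)))² = ((4 + (3 + 5)²) + (-217 - 1*(-73)))² = ((4 + 8²) + (-217 + 73))² = ((4 + 64) - 144)² = (68 - 144)² = (-76)² = 5776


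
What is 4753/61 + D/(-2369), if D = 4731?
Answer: 10971266/144509 ≈ 75.921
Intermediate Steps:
4753/61 + D/(-2369) = 4753/61 + 4731/(-2369) = 4753*(1/61) + 4731*(-1/2369) = 4753/61 - 4731/2369 = 10971266/144509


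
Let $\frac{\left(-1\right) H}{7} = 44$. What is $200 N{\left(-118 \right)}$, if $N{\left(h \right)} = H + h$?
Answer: $-85200$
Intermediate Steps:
$H = -308$ ($H = \left(-7\right) 44 = -308$)
$N{\left(h \right)} = -308 + h$
$200 N{\left(-118 \right)} = 200 \left(-308 - 118\right) = 200 \left(-426\right) = -85200$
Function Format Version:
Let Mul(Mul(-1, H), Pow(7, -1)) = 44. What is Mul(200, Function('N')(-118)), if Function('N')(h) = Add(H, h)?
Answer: -85200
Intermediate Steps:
H = -308 (H = Mul(-7, 44) = -308)
Function('N')(h) = Add(-308, h)
Mul(200, Function('N')(-118)) = Mul(200, Add(-308, -118)) = Mul(200, -426) = -85200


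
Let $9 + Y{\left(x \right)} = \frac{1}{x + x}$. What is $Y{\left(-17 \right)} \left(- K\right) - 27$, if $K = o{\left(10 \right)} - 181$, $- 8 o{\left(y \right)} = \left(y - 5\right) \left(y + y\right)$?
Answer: $- \frac{120645}{68} \approx -1774.2$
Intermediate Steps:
$o{\left(y \right)} = - \frac{y \left(-5 + y\right)}{4}$ ($o{\left(y \right)} = - \frac{\left(y - 5\right) \left(y + y\right)}{8} = - \frac{\left(-5 + y\right) 2 y}{8} = - \frac{2 y \left(-5 + y\right)}{8} = - \frac{y \left(-5 + y\right)}{4}$)
$K = - \frac{387}{2}$ ($K = \frac{1}{4} \cdot 10 \left(5 - 10\right) - 181 = \frac{1}{4} \cdot 10 \left(-5\right) - 181 = - \frac{25}{2} - 181 = - \frac{387}{2} \approx -193.5$)
$Y{\left(x \right)} = -9 + \frac{1}{2 x}$ ($Y{\left(x \right)} = -9 + \frac{1}{x + x} = -9 + \frac{1}{2 x}$)
$Y{\left(-17 \right)} \left(- K\right) - 27 = \left(-9 + \frac{1}{2 \left(-17\right)}\right) \left(\left(-1\right) \left(- \frac{387}{2}\right)\right) - 27 = \left(-9 + \frac{1}{2} \left(- \frac{1}{17}\right)\right) \frac{387}{2} - 27 = \left(-9 - \frac{1}{34}\right) \frac{387}{2} - 27 = \left(- \frac{307}{34}\right) \frac{387}{2} - 27 = - \frac{118809}{68} - 27 = - \frac{120645}{68}$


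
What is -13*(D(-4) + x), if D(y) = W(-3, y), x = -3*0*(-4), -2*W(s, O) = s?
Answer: -39/2 ≈ -19.500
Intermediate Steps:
W(s, O) = -s/2
x = 0 (x = 0*(-4) = 0)
D(y) = 3/2 (D(y) = -½*(-3) = 3/2)
-13*(D(-4) + x) = -13*(3/2 + 0) = -13*3/2 = -39/2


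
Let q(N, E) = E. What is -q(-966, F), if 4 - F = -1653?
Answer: -1657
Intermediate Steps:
F = 1657 (F = 4 - 1*(-1653) = 4 + 1653 = 1657)
-q(-966, F) = -1*1657 = -1657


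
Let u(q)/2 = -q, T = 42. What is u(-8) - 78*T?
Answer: -3260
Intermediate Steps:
u(q) = -2*q (u(q) = 2*(-q) = -2*q)
u(-8) - 78*T = -2*(-8) - 78*42 = 16 - 3276 = -3260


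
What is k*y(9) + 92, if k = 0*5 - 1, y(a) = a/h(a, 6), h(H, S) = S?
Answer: 181/2 ≈ 90.500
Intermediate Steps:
y(a) = a/6
k = -1 (k = 0 - 1 = -1)
k*y(9) + 92 = -9/6 + 92 = -1*3/2 + 92 = -3/2 + 92 = 181/2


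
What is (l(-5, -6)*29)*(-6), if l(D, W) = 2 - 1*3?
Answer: 174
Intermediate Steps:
l(D, W) = -1 (l(D, W) = 2 - 3 = -1)
(l(-5, -6)*29)*(-6) = -1*29*(-6) = -29*(-6) = 174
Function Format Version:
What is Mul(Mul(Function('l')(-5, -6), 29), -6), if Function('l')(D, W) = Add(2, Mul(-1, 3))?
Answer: 174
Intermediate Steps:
Function('l')(D, W) = -1 (Function('l')(D, W) = Add(2, -3) = -1)
Mul(Mul(Function('l')(-5, -6), 29), -6) = Mul(Mul(-1, 29), -6) = Mul(-29, -6) = 174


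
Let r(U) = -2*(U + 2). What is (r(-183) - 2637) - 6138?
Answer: -8413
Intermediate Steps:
r(U) = -4 - 2*U (r(U) = -2*(2 + U) = -4 - 2*U)
(r(-183) - 2637) - 6138 = ((-4 - 2*(-183)) - 2637) - 6138 = ((-4 + 366) - 2637) - 6138 = (362 - 2637) - 6138 = -2275 - 6138 = -8413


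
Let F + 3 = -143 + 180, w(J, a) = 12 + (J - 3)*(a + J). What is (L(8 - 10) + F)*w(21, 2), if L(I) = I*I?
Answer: 16188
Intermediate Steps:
w(J, a) = 12 + (-3 + J)*(J + a)
L(I) = I²
F = 34 (F = -3 + (-143 + 180) = -3 + 37 = 34)
(L(8 - 10) + F)*w(21, 2) = ((8 - 10)² + 34)*(12 + 21² - 3*21 - 3*2 + 21*2) = ((-2)² + 34)*(12 + 441 - 63 - 6 + 42) = (4 + 34)*426 = 38*426 = 16188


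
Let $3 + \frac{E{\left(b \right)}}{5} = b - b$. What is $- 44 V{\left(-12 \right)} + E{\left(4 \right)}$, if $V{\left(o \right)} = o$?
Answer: $513$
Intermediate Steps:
$E{\left(b \right)} = -15$ ($E{\left(b \right)} = -15 + 5 \left(b - b\right) = -15 + 5 \cdot 0 = -15 + 0 = -15$)
$- 44 V{\left(-12 \right)} + E{\left(4 \right)} = \left(-44\right) \left(-12\right) - 15 = 528 - 15 = 513$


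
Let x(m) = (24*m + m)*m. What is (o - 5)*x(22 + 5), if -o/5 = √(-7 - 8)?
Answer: -91125 - 91125*I*√15 ≈ -91125.0 - 3.5293e+5*I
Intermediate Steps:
x(m) = 25*m² (x(m) = (25*m)*m = 25*m²)
o = -5*I*√15 (o = -5*√(-7 - 8) = -5*I*√15 ≈ -19.365*I)
(o - 5)*x(22 + 5) = (-5*I*√15 - 5)*(25*(22 + 5)²) = (-5 - 5*I*√15)*(25*27²) = (-5 - 5*I*√15)*(25*729) = (-5 - 5*I*√15)*18225 = -91125 - 91125*I*√15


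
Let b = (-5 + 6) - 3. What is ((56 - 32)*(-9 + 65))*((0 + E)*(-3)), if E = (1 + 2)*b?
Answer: 24192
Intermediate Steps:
b = -2 (b = 1 - 3 = -2)
E = -6 (E = (1 + 2)*(-2) = 3*(-2) = -6)
((56 - 32)*(-9 + 65))*((0 + E)*(-3)) = ((56 - 32)*(-9 + 65))*((0 - 6)*(-3)) = (24*56)*(-6*(-3)) = 1344*18 = 24192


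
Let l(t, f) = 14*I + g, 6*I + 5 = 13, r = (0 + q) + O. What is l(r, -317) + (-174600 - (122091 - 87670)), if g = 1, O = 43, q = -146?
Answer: -627004/3 ≈ -2.0900e+5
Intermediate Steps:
r = -103 (r = (0 - 146) + 43 = -146 + 43 = -103)
I = 4/3 (I = -5/6 + (1/6)*13 = -5/6 + 13/6 = 4/3 ≈ 1.3333)
l(t, f) = 59/3 (l(t, f) = 14*(4/3) + 1 = 56/3 + 1 = 59/3)
l(r, -317) + (-174600 - (122091 - 87670)) = 59/3 + (-174600 - (122091 - 87670)) = 59/3 + (-174600 - 1*34421) = 59/3 + (-174600 - 34421) = 59/3 - 209021 = -627004/3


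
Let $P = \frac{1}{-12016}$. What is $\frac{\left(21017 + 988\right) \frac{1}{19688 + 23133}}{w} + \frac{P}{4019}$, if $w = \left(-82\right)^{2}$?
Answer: $\frac{265596055279}{3476181504050704} \approx 7.6405 \cdot 10^{-5}$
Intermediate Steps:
$P = - \frac{1}{12016} \approx -8.3222 \cdot 10^{-5}$
$w = 6724$
$\frac{\left(21017 + 988\right) \frac{1}{19688 + 23133}}{w} + \frac{P}{4019} = \frac{\left(21017 + 988\right) \frac{1}{19688 + 23133}}{6724} - \frac{1}{12016 \cdot 4019} = \frac{22005}{42821} \cdot \frac{1}{6724} - \frac{1}{48292304} = \frac{22005}{287928404} - \frac{1}{48292304} = \frac{265596055279}{3476181504050704}$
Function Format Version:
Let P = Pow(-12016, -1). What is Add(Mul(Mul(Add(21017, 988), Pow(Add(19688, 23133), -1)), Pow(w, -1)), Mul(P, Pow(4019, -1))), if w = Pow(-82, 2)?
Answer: Rational(265596055279, 3476181504050704) ≈ 7.6405e-5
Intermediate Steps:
P = Rational(-1, 12016) ≈ -8.3222e-5
w = 6724
Add(Mul(Mul(Add(21017, 988), Pow(Add(19688, 23133), -1)), Pow(w, -1)), Mul(P, Pow(4019, -1))) = Add(Mul(Mul(Add(21017, 988), Pow(Add(19688, 23133), -1)), Pow(6724, -1)), Mul(Rational(-1, 12016), Pow(4019, -1))) = Add(Mul(Mul(22005, Pow(42821, -1)), Rational(1, 6724)), Mul(Rational(-1, 12016), Rational(1, 4019))) = Add(Mul(Mul(22005, Rational(1, 42821)), Rational(1, 6724)), Rational(-1, 48292304)) = Add(Mul(Rational(22005, 42821), Rational(1, 6724)), Rational(-1, 48292304)) = Add(Rational(22005, 287928404), Rational(-1, 48292304)) = Rational(265596055279, 3476181504050704)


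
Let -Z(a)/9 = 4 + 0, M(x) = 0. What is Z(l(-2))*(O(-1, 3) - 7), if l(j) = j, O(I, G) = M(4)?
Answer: 252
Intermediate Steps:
O(I, G) = 0
Z(a) = -36 (Z(a) = -9*(4 + 0) = -9*4 = -36)
Z(l(-2))*(O(-1, 3) - 7) = -36*(0 - 7) = -36*(-7) = 252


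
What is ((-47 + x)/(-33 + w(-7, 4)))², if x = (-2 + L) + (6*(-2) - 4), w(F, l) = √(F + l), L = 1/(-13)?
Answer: 715716/(169*(33 - I*√3)²) ≈ 3.8569 + 0.40599*I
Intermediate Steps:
L = -1/13 (L = 1*(-1/13) = -1/13 ≈ -0.076923)
x = -235/13 (x = (-2 - 1/13) + (6*(-2) - 4) = -27/13 + (-12 - 4) = -27/13 - 16 = -235/13 ≈ -18.077)
((-47 + x)/(-33 + w(-7, 4)))² = ((-47 - 235/13)/(-33 + √(-7 + 4)))² = (-846/(13*(-33 + √(-3))))² = (-846/(13*(-33 + I*√3)))² = 715716/(169*(-33 + I*√3)²)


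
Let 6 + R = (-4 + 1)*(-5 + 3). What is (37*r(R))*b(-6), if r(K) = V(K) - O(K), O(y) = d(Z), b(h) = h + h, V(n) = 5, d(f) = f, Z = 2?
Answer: -1332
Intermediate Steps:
b(h) = 2*h
O(y) = 2
R = 0 (R = -6 + (-4 + 1)*(-5 + 3) = -6 - 3*(-2) = -6 + 6 = 0)
r(K) = 3 (r(K) = 5 - 1*2 = 5 - 2 = 3)
(37*r(R))*b(-6) = (37*3)*(2*(-6)) = 111*(-12) = -1332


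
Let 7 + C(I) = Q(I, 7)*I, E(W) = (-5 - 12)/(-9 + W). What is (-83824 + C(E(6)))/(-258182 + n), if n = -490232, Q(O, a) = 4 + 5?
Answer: 41890/374207 ≈ 0.11194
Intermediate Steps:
Q(O, a) = 9
E(W) = -17/(-9 + W)
C(I) = -7 + 9*I
(-83824 + C(E(6)))/(-258182 + n) = (-83824 + (-7 + 9*(-17/(-9 + 6))))/(-258182 - 490232) = (-83824 + (-7 + 9*(-17/(-3))))/(-748414) = (-83824 + (-7 + 9*(-17*(-1/3))))*(-1/748414) = (-83824 + (-7 + 9*(17/3)))*(-1/748414) = (-83824 + (-7 + 51))*(-1/748414) = (-83824 + 44)*(-1/748414) = -83780*(-1/748414) = 41890/374207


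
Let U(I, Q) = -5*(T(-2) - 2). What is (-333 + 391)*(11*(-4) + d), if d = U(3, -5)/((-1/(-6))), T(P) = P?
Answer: 4408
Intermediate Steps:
U(I, Q) = 20 (U(I, Q) = -5*(-2 - 2) = -5*(-4) = 20)
d = 120 (d = 20/((-1/(-6))) = 20/((-1*(-1/6))) = 20/(1/6) = 20*6 = 120)
(-333 + 391)*(11*(-4) + d) = (-333 + 391)*(11*(-4) + 120) = 58*(-44 + 120) = 58*76 = 4408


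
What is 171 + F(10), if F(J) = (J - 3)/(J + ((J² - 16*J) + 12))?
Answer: 6491/38 ≈ 170.82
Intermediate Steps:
F(J) = (-3 + J)/(12 + J² - 15*J) (F(J) = (-3 + J)/(J + (12 + J² - 16*J)) = (-3 + J)/(12 + J² - 15*J))
171 + F(10) = 171 + (-3 + 10)/(12 + 10² - 15*10) = 171 + 7/(12 + 100 - 150) = 171 + 7/(-38) = 171 - 1/38*7 = 171 - 7/38 = 6491/38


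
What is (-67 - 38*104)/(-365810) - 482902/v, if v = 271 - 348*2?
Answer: 2078259867/1829050 ≈ 1136.3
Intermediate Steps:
v = -425 (v = 271 - 696 = -425)
(-67 - 38*104)/(-365810) - 482902/v = (-67 - 38*104)/(-365810) - 482902/(-425) = (-67 - 3952)*(-1/365810) - 482902*(-1/425) = -4019*(-1/365810) + 28406/25 = 4019/365810 + 28406/25 = 2078259867/1829050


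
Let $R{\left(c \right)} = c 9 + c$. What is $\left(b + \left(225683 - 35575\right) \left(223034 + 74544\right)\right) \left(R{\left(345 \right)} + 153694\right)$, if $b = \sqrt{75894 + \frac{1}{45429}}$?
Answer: $8889943834581056 + \frac{157144 \sqrt{156629584993083}}{45429} \approx 8.8899 \cdot 10^{15}$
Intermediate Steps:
$b = \frac{\sqrt{156629584993083}}{45429}$ ($b = \sqrt{75894 + \frac{1}{45429}} = \sqrt{\frac{3447788527}{45429}} = \frac{\sqrt{156629584993083}}{45429} \approx 275.49$)
$R{\left(c \right)} = 10 c$ ($R{\left(c \right)} = 9 c + c = 10 c$)
$\left(b + \left(225683 - 35575\right) \left(223034 + 74544\right)\right) \left(R{\left(345 \right)} + 153694\right) = \left(\frac{\sqrt{156629584993083}}{45429} + \left(225683 - 35575\right) \left(223034 + 74544\right)\right) \left(10 \cdot 345 + 153694\right) = \left(\frac{\sqrt{156629584993083}}{45429} + 190108 \cdot 297578\right) \left(3450 + 153694\right) = \left(\frac{\sqrt{156629584993083}}{45429} + 56571958424\right) 157144 = \left(56571958424 + \frac{\sqrt{156629584993083}}{45429}\right) 157144 = 8889943834581056 + \frac{157144 \sqrt{156629584993083}}{45429}$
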